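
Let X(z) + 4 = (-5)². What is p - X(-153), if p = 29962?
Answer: 29941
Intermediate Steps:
X(z) = 21 (X(z) = -4 + (-5)² = -4 + 25 = 21)
p - X(-153) = 29962 - 1*21 = 29962 - 21 = 29941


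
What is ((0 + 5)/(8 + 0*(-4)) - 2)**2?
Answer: 121/64 ≈ 1.8906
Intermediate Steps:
((0 + 5)/(8 + 0*(-4)) - 2)**2 = (5/(8 + 0) - 2)**2 = (5/8 - 2)**2 = (-11/8)**2 = 121/64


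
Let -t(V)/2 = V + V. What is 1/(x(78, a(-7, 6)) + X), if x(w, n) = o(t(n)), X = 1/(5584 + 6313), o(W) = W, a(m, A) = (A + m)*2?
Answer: 11897/95177 ≈ 0.12500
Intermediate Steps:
t(V) = -4*V (t(V) = -2*(V + V) = -4*V)
a(m, A) = 2*A + 2*m
X = 1/11897 ≈ 8.4055e-5
x(w, n) = -4*n
1/(x(78, a(-7, 6)) + X) = 1/(-4*(2*6 + 2*(-7)) + 1/11897) = 1/(-4*(12 - 14) + 1/11897) = 1/(-4*(-2) + 1/11897) = 1/(8 + 1/11897) = 1/(95177/11897) = 11897/95177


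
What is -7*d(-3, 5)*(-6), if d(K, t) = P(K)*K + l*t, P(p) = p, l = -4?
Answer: -462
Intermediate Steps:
d(K, t) = K² - 4*t (d(K, t) = K*K - 4*t = K² - 4*t)
-7*d(-3, 5)*(-6) = -7*((-3)² - 4*5)*(-6) = -7*(9 - 20)*(-6) = -7*(-11)*(-6) = 77*(-6) = -462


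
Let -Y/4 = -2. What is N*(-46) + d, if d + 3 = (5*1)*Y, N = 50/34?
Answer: -521/17 ≈ -30.647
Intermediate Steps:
Y = 8 (Y = -4*(-2) = 8)
N = 25/17 (N = 50*(1/34) = 25/17 ≈ 1.4706)
d = 37 (d = -3 + (5*1)*8 = -3 + 5*8 = -3 + 40 = 37)
N*(-46) + d = (25/17)*(-46) + 37 = -1150/17 + 37 = -521/17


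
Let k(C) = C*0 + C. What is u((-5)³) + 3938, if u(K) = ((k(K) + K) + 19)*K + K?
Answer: 32688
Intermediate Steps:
k(C) = C (k(C) = 0 + C = C)
u(K) = K + K*(19 + 2*K) (u(K) = ((K + K) + 19)*K + K = (2*K + 19)*K + K = (19 + 2*K)*K + K = K*(19 + 2*K) + K = K + K*(19 + 2*K))
u((-5)³) + 3938 = 2*(-5)³*(10 + (-5)³) + 3938 = 2*(-125)*(10 - 125) + 3938 = 2*(-125)*(-115) + 3938 = 28750 + 3938 = 32688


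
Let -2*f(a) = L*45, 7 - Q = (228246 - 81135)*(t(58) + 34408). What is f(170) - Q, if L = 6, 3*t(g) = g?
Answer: 5064639292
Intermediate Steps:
t(g) = g/3
Q = -5064639427 (Q = 7 - (228246 - 81135)*((⅓)*58 + 34408) = 7 - 147111*(58/3 + 34408) = 7 - 147111*103282/3 = 7 - 1*5064639434 = 7 - 5064639434 = -5064639427)
f(a) = -135 (f(a) = -3*45 = -½*270 = -135)
f(170) - Q = -135 - 1*(-5064639427) = -135 + 5064639427 = 5064639292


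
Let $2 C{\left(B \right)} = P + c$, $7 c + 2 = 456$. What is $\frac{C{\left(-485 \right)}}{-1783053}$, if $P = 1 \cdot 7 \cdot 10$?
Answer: $- \frac{472}{12481371} \approx -3.7816 \cdot 10^{-5}$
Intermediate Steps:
$P = 70$ ($P = 7 \cdot 10 = 70$)
$c = \frac{454}{7}$ ($c = - \frac{2}{7} + \frac{1}{7} \cdot 456 = - \frac{2}{7} + \frac{456}{7} = \frac{454}{7} \approx 64.857$)
$C{\left(B \right)} = \frac{472}{7}$ ($C{\left(B \right)} = \frac{70 + \frac{454}{7}}{2} = \frac{1}{2} \cdot \frac{944}{7} = \frac{472}{7}$)
$\frac{C{\left(-485 \right)}}{-1783053} = \frac{472}{7 \left(-1783053\right)} = \frac{472}{7} \left(- \frac{1}{1783053}\right) = - \frac{472}{12481371}$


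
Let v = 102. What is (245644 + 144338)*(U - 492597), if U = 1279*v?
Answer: -141227691498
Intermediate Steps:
U = 130458 (U = 1279*102 = 130458)
(245644 + 144338)*(U - 492597) = (245644 + 144338)*(130458 - 492597) = 389982*(-362139) = -141227691498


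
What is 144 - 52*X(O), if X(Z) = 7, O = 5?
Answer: -220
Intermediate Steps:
144 - 52*X(O) = 144 - 52*7 = 144 - 364 = -220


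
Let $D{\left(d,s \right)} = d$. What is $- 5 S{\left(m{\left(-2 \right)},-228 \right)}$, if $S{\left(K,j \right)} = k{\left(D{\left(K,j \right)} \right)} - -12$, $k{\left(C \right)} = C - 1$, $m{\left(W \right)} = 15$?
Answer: $-130$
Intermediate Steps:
$k{\left(C \right)} = -1 + C$ ($k{\left(C \right)} = C - 1 = -1 + C$)
$S{\left(K,j \right)} = 11 + K$ ($S{\left(K,j \right)} = \left(-1 + K\right) - -12 = \left(-1 + K\right) + 12 = 11 + K$)
$- 5 S{\left(m{\left(-2 \right)},-228 \right)} = - 5 \left(11 + 15\right) = \left(-5\right) 26 = -130$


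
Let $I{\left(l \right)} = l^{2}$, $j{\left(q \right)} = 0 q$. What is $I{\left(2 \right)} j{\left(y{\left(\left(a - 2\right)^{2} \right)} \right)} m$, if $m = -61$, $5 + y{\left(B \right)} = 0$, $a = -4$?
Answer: $0$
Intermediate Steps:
$y{\left(B \right)} = -5$ ($y{\left(B \right)} = -5 + 0 = -5$)
$j{\left(q \right)} = 0$
$I{\left(2 \right)} j{\left(y{\left(\left(a - 2\right)^{2} \right)} \right)} m = 2^{2} \cdot 0 \left(-61\right) = 4 \cdot 0 \left(-61\right) = 0 \left(-61\right) = 0$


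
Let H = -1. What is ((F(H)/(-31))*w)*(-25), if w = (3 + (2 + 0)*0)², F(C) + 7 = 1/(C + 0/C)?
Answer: -1800/31 ≈ -58.065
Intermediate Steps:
F(C) = -7 + 1/C (F(C) = -7 + 1/(C + 0/C) = -7 + 1/(C + 0) = -7 + 1/C)
w = 9 (w = (3 + 2*0)² = (3 + 0)² = 3² = 9)
((F(H)/(-31))*w)*(-25) = (((-7 + 1/(-1))/(-31))*9)*(-25) = (((-7 - 1)*(-1/31))*9)*(-25) = (-8*(-1/31)*9)*(-25) = ((8/31)*9)*(-25) = (72/31)*(-25) = -1800/31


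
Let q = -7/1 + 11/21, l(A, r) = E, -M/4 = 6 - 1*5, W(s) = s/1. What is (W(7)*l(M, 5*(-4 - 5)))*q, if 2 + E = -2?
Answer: 544/3 ≈ 181.33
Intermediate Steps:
W(s) = s (W(s) = s*1 = s)
M = -4 (M = -4*(6 - 1*5) = -4*(6 - 5) = -4*1 = -4)
E = -4 (E = -2 - 2 = -4)
l(A, r) = -4
q = -136/21 (q = -7*1 + 11*(1/21) = -7 + 11/21 = -136/21 ≈ -6.4762)
(W(7)*l(M, 5*(-4 - 5)))*q = (7*(-4))*(-136/21) = -28*(-136/21) = 544/3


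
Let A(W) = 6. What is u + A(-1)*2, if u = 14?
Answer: 26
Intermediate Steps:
u + A(-1)*2 = 14 + 6*2 = 14 + 12 = 26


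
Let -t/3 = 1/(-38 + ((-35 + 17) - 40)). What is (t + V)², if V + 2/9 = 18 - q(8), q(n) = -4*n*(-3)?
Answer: 507105361/82944 ≈ 6113.8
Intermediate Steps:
q(n) = 12*n
t = 1/32 (t = -3/(-38 + ((-35 + 17) - 40)) = -3/(-38 + (-18 - 40)) = -3/(-38 - 58) = -3/(-96) = -3*(-1/96) = 1/32 ≈ 0.031250)
V = -704/9 (V = -2/9 + (18 - 12*8) = -2/9 + (18 - 1*96) = -2/9 + (18 - 96) = -2/9 - 78 = -704/9 ≈ -78.222)
(t + V)² = (1/32 - 704/9)² = (-22519/288)² = 507105361/82944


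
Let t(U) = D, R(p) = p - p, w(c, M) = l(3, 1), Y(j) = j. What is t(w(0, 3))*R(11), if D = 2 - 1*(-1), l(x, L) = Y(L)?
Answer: 0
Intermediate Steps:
l(x, L) = L
w(c, M) = 1
R(p) = 0
D = 3 (D = 2 + 1 = 3)
t(U) = 3
t(w(0, 3))*R(11) = 3*0 = 0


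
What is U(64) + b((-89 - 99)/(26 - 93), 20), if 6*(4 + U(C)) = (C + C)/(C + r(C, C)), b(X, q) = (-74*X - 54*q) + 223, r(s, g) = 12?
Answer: -4080071/3819 ≈ -1068.4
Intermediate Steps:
b(X, q) = 223 - 74*X - 54*q
U(C) = -4 + C/(3*(12 + C)) (U(C) = -4 + ((C + C)/(C + 12))/6 = -4 + ((2*C)/(12 + C))/6 = -4 + (2*C/(12 + C))/6 = -4 + C/(3*(12 + C)))
U(64) + b((-89 - 99)/(26 - 93), 20) = (-144 - 11*64)/(3*(12 + 64)) + (223 - 74*(-89 - 99)/(26 - 93) - 54*20) = (⅓)*(-144 - 704)/76 + (223 - (-13912)/(-67) - 1080) = (⅓)*(1/76)*(-848) + (223 - (-13912)*(-1)/67 - 1080) = -212/57 + (223 - 74*188/67 - 1080) = -212/57 + (223 - 13912/67 - 1080) = -212/57 - 71331/67 = -4080071/3819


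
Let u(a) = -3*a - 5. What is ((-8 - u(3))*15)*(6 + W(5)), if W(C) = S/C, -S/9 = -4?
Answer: 1188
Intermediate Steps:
S = 36 (S = -9*(-4) = 36)
W(C) = 36/C
u(a) = -5 - 3*a
((-8 - u(3))*15)*(6 + W(5)) = ((-8 - (-5 - 3*3))*15)*(6 + 36/5) = ((-8 - (-5 - 9))*15)*(6 + 36*(⅕)) = ((-8 - 1*(-14))*15)*(6 + 36/5) = ((-8 + 14)*15)*(66/5) = (6*15)*(66/5) = 90*(66/5) = 1188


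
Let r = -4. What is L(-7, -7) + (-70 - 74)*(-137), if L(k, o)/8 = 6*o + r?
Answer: 19360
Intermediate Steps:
L(k, o) = -32 + 48*o (L(k, o) = 8*(6*o - 4) = 8*(-4 + 6*o) = -32 + 48*o)
L(-7, -7) + (-70 - 74)*(-137) = (-32 + 48*(-7)) + (-70 - 74)*(-137) = (-32 - 336) - 144*(-137) = -368 + 19728 = 19360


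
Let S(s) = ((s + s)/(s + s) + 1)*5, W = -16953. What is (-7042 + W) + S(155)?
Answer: -23985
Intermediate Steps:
S(s) = 10 (S(s) = ((2*s)/((2*s)) + 1)*5 = ((2*s)*(1/(2*s)) + 1)*5 = (1 + 1)*5 = 2*5 = 10)
(-7042 + W) + S(155) = (-7042 - 16953) + 10 = -23995 + 10 = -23985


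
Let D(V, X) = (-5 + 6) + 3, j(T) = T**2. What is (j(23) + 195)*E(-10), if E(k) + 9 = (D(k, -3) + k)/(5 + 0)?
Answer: -36924/5 ≈ -7384.8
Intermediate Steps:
D(V, X) = 4 (D(V, X) = 1 + 3 = 4)
E(k) = -41/5 + k/5 (E(k) = -9 + (4 + k)/(5 + 0) = -9 + (4 + k)/5 = -9 + (4 + k)*(1/5) = -9 + (4/5 + k/5) = -41/5 + k/5)
(j(23) + 195)*E(-10) = (23**2 + 195)*(-41/5 + (1/5)*(-10)) = (529 + 195)*(-41/5 - 2) = 724*(-51/5) = -36924/5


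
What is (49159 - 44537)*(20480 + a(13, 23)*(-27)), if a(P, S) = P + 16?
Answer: 91039534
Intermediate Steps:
a(P, S) = 16 + P
(49159 - 44537)*(20480 + a(13, 23)*(-27)) = (49159 - 44537)*(20480 + (16 + 13)*(-27)) = 4622*(20480 + 29*(-27)) = 4622*(20480 - 783) = 4622*19697 = 91039534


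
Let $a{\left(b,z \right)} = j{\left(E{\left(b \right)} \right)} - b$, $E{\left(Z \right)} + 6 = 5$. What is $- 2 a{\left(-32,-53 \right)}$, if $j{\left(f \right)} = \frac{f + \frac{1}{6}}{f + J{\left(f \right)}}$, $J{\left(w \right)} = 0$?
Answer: $- \frac{197}{3} \approx -65.667$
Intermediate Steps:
$E{\left(Z \right)} = -1$ ($E{\left(Z \right)} = -6 + 5 = -1$)
$j{\left(f \right)} = \frac{\frac{1}{6} + f}{f}$ ($j{\left(f \right)} = \frac{f + \frac{1}{6}}{f + 0} = \frac{f + \frac{1}{6}}{f} = \frac{\frac{1}{6} + f}{f}$)
$a{\left(b,z \right)} = \frac{5}{6} - b$ ($a{\left(b,z \right)} = \frac{\frac{1}{6} - 1}{-1} - b = \left(-1\right) \left(- \frac{5}{6}\right) - b = \frac{5}{6} - b$)
$- 2 a{\left(-32,-53 \right)} = - 2 \left(\frac{5}{6} - -32\right) = - 2 \left(\frac{5}{6} + 32\right) = \left(-2\right) \frac{197}{6} = - \frac{197}{3}$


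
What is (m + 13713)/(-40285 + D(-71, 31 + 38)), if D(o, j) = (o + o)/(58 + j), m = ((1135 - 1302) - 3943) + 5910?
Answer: -1970151/5116337 ≈ -0.38507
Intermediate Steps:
m = 1800 (m = (-167 - 3943) + 5910 = -4110 + 5910 = 1800)
D(o, j) = 2*o/(58 + j) (D(o, j) = (2*o)/(58 + j) = 2*o/(58 + j))
(m + 13713)/(-40285 + D(-71, 31 + 38)) = (1800 + 13713)/(-40285 + 2*(-71)/(58 + (31 + 38))) = 15513/(-40285 + 2*(-71)/(58 + 69)) = 15513/(-40285 + 2*(-71)/127) = 15513/(-40285 + 2*(-71)*(1/127)) = 15513/(-40285 - 142/127) = 15513/(-5116337/127) = 15513*(-127/5116337) = -1970151/5116337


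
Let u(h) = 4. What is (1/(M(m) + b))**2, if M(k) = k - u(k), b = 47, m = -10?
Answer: 1/1089 ≈ 0.00091827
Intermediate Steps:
M(k) = -4 + k (M(k) = k - 1*4 = k - 4 = -4 + k)
(1/(M(m) + b))**2 = (1/((-4 - 10) + 47))**2 = (1/(-14 + 47))**2 = (1/33)**2 = 1/1089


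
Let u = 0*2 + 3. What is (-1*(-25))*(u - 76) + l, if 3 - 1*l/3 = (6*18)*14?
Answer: -6352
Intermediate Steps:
u = 3 (u = 0 + 3 = 3)
l = -4527 (l = 9 - 3*6*18*14 = 9 - 324*14 = 9 - 3*1512 = 9 - 4536 = -4527)
(-1*(-25))*(u - 76) + l = (-1*(-25))*(3 - 76) - 4527 = 25*(-73) - 4527 = -1825 - 4527 = -6352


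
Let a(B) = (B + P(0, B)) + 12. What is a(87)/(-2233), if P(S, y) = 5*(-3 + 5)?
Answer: -109/2233 ≈ -0.048813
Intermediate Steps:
P(S, y) = 10 (P(S, y) = 5*2 = 10)
a(B) = 22 + B (a(B) = (B + 10) + 12 = (10 + B) + 12 = 22 + B)
a(87)/(-2233) = (22 + 87)/(-2233) = 109*(-1/2233) = -109/2233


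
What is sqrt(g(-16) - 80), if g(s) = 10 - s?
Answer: 3*I*sqrt(6) ≈ 7.3485*I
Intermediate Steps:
sqrt(g(-16) - 80) = sqrt((10 - 1*(-16)) - 80) = sqrt((10 + 16) - 80) = sqrt(26 - 80) = sqrt(-54) = 3*I*sqrt(6)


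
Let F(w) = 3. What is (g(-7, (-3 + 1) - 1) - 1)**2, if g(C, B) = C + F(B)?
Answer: 25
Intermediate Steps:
g(C, B) = 3 + C (g(C, B) = C + 3 = 3 + C)
(g(-7, (-3 + 1) - 1) - 1)**2 = ((3 - 7) - 1)**2 = (-4 - 1)**2 = (-5)**2 = 25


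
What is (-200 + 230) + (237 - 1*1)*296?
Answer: 69886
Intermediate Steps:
(-200 + 230) + (237 - 1*1)*296 = 30 + (237 - 1)*296 = 30 + 236*296 = 30 + 69856 = 69886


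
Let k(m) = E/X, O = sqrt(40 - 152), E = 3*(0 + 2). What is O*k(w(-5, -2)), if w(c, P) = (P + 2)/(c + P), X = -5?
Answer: -24*I*sqrt(7)/5 ≈ -12.7*I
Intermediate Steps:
E = 6 (E = 3*2 = 6)
w(c, P) = (2 + P)/(P + c)
O = 4*I*sqrt(7) (O = sqrt(-112) = 4*I*sqrt(7) ≈ 10.583*I)
k(m) = -6/5 (k(m) = 6/(-5) = 6*(-1/5) = -6/5)
O*k(w(-5, -2)) = (4*I*sqrt(7))*(-6/5) = -24*I*sqrt(7)/5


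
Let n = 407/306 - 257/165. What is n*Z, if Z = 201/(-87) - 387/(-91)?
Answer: -127451/288405 ≈ -0.44192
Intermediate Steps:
Z = 5126/2639 (Z = 201*(-1/87) - 387*(-1/91) = -67/29 + 387/91 = 5126/2639 ≈ 1.9424)
n = -3829/16830 (n = 407*(1/306) - 257*1/165 = 407/306 - 257/165 = -3829/16830 ≈ -0.22751)
n*Z = -3829/16830*5126/2639 = -127451/288405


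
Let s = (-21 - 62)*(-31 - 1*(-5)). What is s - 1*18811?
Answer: -16653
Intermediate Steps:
s = 2158 (s = -83*(-31 + 5) = -83*(-26) = 2158)
s - 1*18811 = 2158 - 1*18811 = 2158 - 18811 = -16653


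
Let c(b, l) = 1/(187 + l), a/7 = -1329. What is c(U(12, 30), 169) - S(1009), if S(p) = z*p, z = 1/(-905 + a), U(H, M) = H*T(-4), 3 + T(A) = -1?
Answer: 92353/908512 ≈ 0.10165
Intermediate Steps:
a = -9303 (a = 7*(-1329) = -9303)
T(A) = -4 (T(A) = -3 - 1 = -4)
U(H, M) = -4*H (U(H, M) = H*(-4) = -4*H)
z = -1/10208 (z = 1/(-905 - 9303) = 1/(-10208) = -1/10208 ≈ -9.7962e-5)
S(p) = -p/10208
c(U(12, 30), 169) - S(1009) = 1/(187 + 169) - (-1)*1009/10208 = 1/356 - 1*(-1009/10208) = 1/356 + 1009/10208 = 92353/908512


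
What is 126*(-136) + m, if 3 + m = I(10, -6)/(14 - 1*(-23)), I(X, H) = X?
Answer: -634133/37 ≈ -17139.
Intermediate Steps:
m = -101/37 (m = -3 + 10/(14 - 1*(-23)) = -3 + 10/(14 + 23) = -3 + 10/37 = -101/37 ≈ -2.7297)
126*(-136) + m = 126*(-136) - 101/37 = -17136 - 101/37 = -634133/37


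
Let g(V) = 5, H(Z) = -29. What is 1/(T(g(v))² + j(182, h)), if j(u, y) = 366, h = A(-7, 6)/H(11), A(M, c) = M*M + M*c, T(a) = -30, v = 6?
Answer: 1/1266 ≈ 0.00078989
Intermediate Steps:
A(M, c) = M² + M*c
h = -7/29 (h = -7*(-7 + 6)/(-29) = -7*(-1)*(-1/29) = 7*(-1/29) = -7/29 ≈ -0.24138)
1/(T(g(v))² + j(182, h)) = 1/((-30)² + 366) = 1/(900 + 366) = 1/1266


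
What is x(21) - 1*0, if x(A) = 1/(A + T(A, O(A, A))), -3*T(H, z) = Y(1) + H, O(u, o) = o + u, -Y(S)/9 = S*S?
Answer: 1/17 ≈ 0.058824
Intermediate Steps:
Y(S) = -9*S² (Y(S) = -9*S*S = -9*S²)
T(H, z) = 3 - H/3 (T(H, z) = -(-9*1² + H)/3 = -(-9*1 + H)/3 = -(-9 + H)/3 = 3 - H/3)
x(A) = 1/(3 + 2*A/3) (x(A) = 1/(A + (3 - A/3)) = 1/(3 + 2*A/3))
x(21) - 1*0 = 3/(9 + 2*21) - 1*0 = 3/(9 + 42) + 0 = 3/51 + 0 = 3*(1/51) + 0 = 1/17 + 0 = 1/17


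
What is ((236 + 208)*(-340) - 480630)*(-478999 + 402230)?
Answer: 48486532710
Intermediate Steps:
((236 + 208)*(-340) - 480630)*(-478999 + 402230) = (444*(-340) - 480630)*(-76769) = (-150960 - 480630)*(-76769) = -631590*(-76769) = 48486532710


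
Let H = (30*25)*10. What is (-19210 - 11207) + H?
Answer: -22917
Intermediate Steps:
H = 7500 (H = 750*10 = 7500)
(-19210 - 11207) + H = (-19210 - 11207) + 7500 = -30417 + 7500 = -22917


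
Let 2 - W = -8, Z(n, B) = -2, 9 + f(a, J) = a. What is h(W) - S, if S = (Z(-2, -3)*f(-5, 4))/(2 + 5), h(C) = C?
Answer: 6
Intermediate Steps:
f(a, J) = -9 + a
W = 10 (W = 2 - 1*(-8) = 2 + 8 = 10)
S = 4 (S = (-2*(-9 - 5))/(2 + 5) = -2*(-14)/7 = 28*(1/7) = 4)
h(W) - S = 10 - 1*4 = 10 - 4 = 6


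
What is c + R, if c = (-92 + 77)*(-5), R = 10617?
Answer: 10692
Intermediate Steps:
c = 75 (c = -15*(-5) = 75)
c + R = 75 + 10617 = 10692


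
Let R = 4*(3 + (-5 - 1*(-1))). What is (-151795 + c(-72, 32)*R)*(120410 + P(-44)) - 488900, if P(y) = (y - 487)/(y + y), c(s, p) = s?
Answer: -1605503765977/88 ≈ -1.8244e+10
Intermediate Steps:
R = -4 (R = 4*(3 + (-5 + 1)) = 4*(3 - 4) = 4*(-1) = -4)
P(y) = (-487 + y)/(2*y) (P(y) = (-487 + y)/((2*y)) = (-487 + y)*(1/(2*y)) = (-487 + y)/(2*y))
(-151795 + c(-72, 32)*R)*(120410 + P(-44)) - 488900 = (-151795 - 72*(-4))*(120410 + (1/2)*(-487 - 44)/(-44)) - 488900 = (-151795 + 288)*(120410 + (1/2)*(-1/44)*(-531)) - 488900 = -151507*(120410 + 531/88) - 488900 = -151507*10596611/88 - 488900 = -1605460742777/88 - 488900 = -1605503765977/88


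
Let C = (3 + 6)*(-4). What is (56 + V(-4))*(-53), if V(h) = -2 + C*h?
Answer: -10494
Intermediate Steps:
C = -36 (C = 9*(-4) = -36)
V(h) = -2 - 36*h
(56 + V(-4))*(-53) = (56 + (-2 - 36*(-4)))*(-53) = (56 + (-2 + 144))*(-53) = (56 + 142)*(-53) = 198*(-53) = -10494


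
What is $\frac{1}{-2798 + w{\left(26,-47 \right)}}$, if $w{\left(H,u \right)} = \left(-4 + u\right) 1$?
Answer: $- \frac{1}{2849} \approx -0.000351$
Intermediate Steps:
$w{\left(H,u \right)} = -4 + u$
$\frac{1}{-2798 + w{\left(26,-47 \right)}} = \frac{1}{-2798 - 51} = \frac{1}{-2849} = - \frac{1}{2849}$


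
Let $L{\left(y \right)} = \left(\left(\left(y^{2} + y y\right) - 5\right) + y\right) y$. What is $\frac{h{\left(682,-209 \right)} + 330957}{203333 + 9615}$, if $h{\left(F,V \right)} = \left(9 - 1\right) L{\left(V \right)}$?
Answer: $- \frac{145380499}{212948} \approx -682.7$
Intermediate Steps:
$L{\left(y \right)} = y \left(-5 + y + 2 y^{2}\right)$ ($L{\left(y \right)} = \left(\left(\left(y^{2} + y^{2}\right) - 5\right) + y\right) y = \left(\left(2 y^{2} - 5\right) + y\right) y = \left(\left(-5 + 2 y^{2}\right) + y\right) y = \left(-5 + y + 2 y^{2}\right) y = y \left(-5 + y + 2 y^{2}\right)$)
$h{\left(F,V \right)} = 8 V \left(-5 + V + 2 V^{2}\right)$ ($h{\left(F,V \right)} = \left(9 - 1\right) V \left(-5 + V + 2 V^{2}\right) = 8 V \left(-5 + V + 2 V^{2}\right)$)
$\frac{h{\left(682,-209 \right)} + 330957}{203333 + 9615} = \frac{8 \left(-209\right) \left(-5 - 209 + 2 \left(-209\right)^{2}\right) + 330957}{203333 + 9615} = \frac{8 \left(-209\right) \left(-5 - 209 + 2 \cdot 43681\right) + 330957}{212948} = \left(8 \left(-209\right) \left(-5 - 209 + 87362\right) + 330957\right) \frac{1}{212948} = \left(8 \left(-209\right) 87148 + 330957\right) \frac{1}{212948} = \left(-145711456 + 330957\right) \frac{1}{212948} = \left(-145380499\right) \frac{1}{212948} = - \frac{145380499}{212948}$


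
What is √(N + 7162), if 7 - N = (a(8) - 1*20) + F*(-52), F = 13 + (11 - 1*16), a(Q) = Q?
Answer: √7597 ≈ 87.161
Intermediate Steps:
F = 8 (F = 13 + (11 - 16) = 13 - 5 = 8)
N = 435 (N = 7 - ((8 - 1*20) + 8*(-52)) = 7 - ((8 - 20) - 416) = 7 - (-12 - 416) = 7 - 1*(-428) = 7 + 428 = 435)
√(N + 7162) = √(435 + 7162) = √7597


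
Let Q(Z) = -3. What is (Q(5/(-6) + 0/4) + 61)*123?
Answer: 7134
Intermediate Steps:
(Q(5/(-6) + 0/4) + 61)*123 = (-3 + 61)*123 = 58*123 = 7134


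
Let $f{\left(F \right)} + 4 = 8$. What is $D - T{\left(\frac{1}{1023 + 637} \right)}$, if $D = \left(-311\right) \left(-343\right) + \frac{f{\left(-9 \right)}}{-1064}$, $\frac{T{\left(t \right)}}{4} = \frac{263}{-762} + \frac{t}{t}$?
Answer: $\frac{10810616009}{101346} \approx 1.0667 \cdot 10^{5}$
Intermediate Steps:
$f{\left(F \right)} = 4$ ($f{\left(F \right)} = -4 + 8 = 4$)
$T{\left(t \right)} = \frac{998}{381}$ ($T{\left(t \right)} = 4 \left(\frac{263}{-762} + \frac{t}{t}\right) = 4 \left(263 \left(- \frac{1}{762}\right) + 1\right) = 4 \left(- \frac{263}{762} + 1\right) = 4 \cdot \frac{499}{762} = \frac{998}{381}$)
$D = \frac{28375017}{266}$ ($D = \left(-311\right) \left(-343\right) + \frac{4}{-1064} = 106673 + 4 \left(- \frac{1}{1064}\right) = 106673 - \frac{1}{266} = \frac{28375017}{266} \approx 1.0667 \cdot 10^{5}$)
$D - T{\left(\frac{1}{1023 + 637} \right)} = \frac{28375017}{266} - \frac{998}{381} = \frac{10810616009}{101346}$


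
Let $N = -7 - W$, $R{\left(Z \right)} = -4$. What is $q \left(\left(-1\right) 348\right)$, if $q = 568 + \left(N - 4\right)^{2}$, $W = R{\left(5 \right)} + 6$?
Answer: $-256476$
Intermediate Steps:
$W = 2$ ($W = -4 + 6 = 2$)
$N = -9$ ($N = -7 - 2 = -9$)
$q = 737$ ($q = 568 + \left(-9 - 4\right)^{2} = 568 + \left(-13\right)^{2} = 568 + 169 = 737$)
$q \left(\left(-1\right) 348\right) = 737 \left(\left(-1\right) 348\right) = 737 \left(-348\right) = -256476$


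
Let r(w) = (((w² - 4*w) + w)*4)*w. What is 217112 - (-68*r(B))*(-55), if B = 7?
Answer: -2715048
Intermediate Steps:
r(w) = w*(-12*w + 4*w²) (r(w) = ((w² - 3*w)*4)*w = (-12*w + 4*w²)*w = w*(-12*w + 4*w²))
217112 - (-68*r(B))*(-55) = 217112 - (-272*7²*(-3 + 7))*(-55) = 217112 - (-272*49*4)*(-55) = 217112 - (-68*784)*(-55) = 217112 - (-53312)*(-55) = 217112 - 1*2932160 = 217112 - 2932160 = -2715048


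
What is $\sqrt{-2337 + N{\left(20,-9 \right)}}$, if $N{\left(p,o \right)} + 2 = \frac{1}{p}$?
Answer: $\frac{i \sqrt{233895}}{10} \approx 48.363 i$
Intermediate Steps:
$N{\left(p,o \right)} = -2 + \frac{1}{p}$
$\sqrt{-2337 + N{\left(20,-9 \right)}} = \sqrt{-2337 - \left(2 - \frac{1}{20}\right)} = \sqrt{-2337 + \left(-2 + \frac{1}{20}\right)} = \sqrt{-2337 - \frac{39}{20}} = \sqrt{- \frac{46779}{20}} = \frac{i \sqrt{233895}}{10}$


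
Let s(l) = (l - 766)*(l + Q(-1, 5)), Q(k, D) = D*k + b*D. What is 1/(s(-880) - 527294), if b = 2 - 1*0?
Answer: 1/912956 ≈ 1.0953e-6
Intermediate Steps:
b = 2 (b = 2 + 0 = 2)
Q(k, D) = 2*D + D*k (Q(k, D) = D*k + 2*D = 2*D + D*k)
s(l) = (-766 + l)*(5 + l) (s(l) = (l - 766)*(l + 5*(2 - 1)) = (-766 + l)*(l + 5*1) = (-766 + l)*(l + 5) = (-766 + l)*(5 + l))
1/(s(-880) - 527294) = 1/((-3830 + (-880)² - 761*(-880)) - 527294) = 1/((-3830 + 774400 + 669680) - 527294) = 1/(1440250 - 527294) = 1/912956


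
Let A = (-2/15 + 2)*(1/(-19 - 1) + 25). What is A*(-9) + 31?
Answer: -9704/25 ≈ -388.16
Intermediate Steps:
A = 3493/75 (A = (-2*1/15 + 2)*(1/(-20) + 25) = (-2/15 + 2)*(-1/20 + 25) = (28/15)*(499/20) = 3493/75 ≈ 46.573)
A*(-9) + 31 = (3493/75)*(-9) + 31 = -10479/25 + 31 = -9704/25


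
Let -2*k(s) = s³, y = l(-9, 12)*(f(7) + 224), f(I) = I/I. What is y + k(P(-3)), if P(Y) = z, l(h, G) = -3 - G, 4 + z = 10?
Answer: -3483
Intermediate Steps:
z = 6 (z = -4 + 10 = 6)
P(Y) = 6
f(I) = 1
y = -3375 (y = (-3 - 1*12)*(1 + 224) = (-3 - 12)*225 = -15*225 = -3375)
k(s) = -s³/2
y + k(P(-3)) = -3375 - ½*6³ = -3375 - ½*216 = -3375 - 108 = -3483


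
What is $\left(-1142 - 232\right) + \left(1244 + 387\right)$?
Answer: $257$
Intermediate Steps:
$\left(-1142 - 232\right) + \left(1244 + 387\right) = \left(-1142 - 232\right) + 1631 = -1374 + 1631 = 257$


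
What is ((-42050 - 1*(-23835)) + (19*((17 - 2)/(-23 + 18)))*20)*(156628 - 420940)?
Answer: 5115758760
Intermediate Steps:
((-42050 - 1*(-23835)) + (19*((17 - 2)/(-23 + 18)))*20)*(156628 - 420940) = ((-42050 + 23835) + (19*(15/(-5)))*20)*(-264312) = (-18215 + (19*(15*(-1/5)))*20)*(-264312) = (-18215 + (19*(-3))*20)*(-264312) = (-18215 - 57*20)*(-264312) = (-18215 - 1140)*(-264312) = -19355*(-264312) = 5115758760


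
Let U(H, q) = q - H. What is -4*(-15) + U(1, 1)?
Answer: 60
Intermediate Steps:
-4*(-15) + U(1, 1) = -4*(-15) + (1 - 1*1) = 60 + (1 - 1) = 60 + 0 = 60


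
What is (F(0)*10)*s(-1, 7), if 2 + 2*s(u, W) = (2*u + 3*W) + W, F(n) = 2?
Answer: 240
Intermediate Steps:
s(u, W) = -1 + u + 2*W (s(u, W) = -1 + ((2*u + 3*W) + W)/2 = -1 + (2*u + 4*W)/2 = -1 + (u + 2*W) = -1 + u + 2*W)
(F(0)*10)*s(-1, 7) = (2*10)*(-1 - 1 + 2*7) = 20*(-1 - 1 + 14) = 20*12 = 240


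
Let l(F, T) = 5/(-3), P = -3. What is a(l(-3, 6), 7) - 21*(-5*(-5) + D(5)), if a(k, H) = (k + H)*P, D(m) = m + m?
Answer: -751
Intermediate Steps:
D(m) = 2*m
l(F, T) = -5/3 (l(F, T) = 5*(-⅓) = -5/3)
a(k, H) = -3*H - 3*k (a(k, H) = (k + H)*(-3) = (H + k)*(-3) = -3*H - 3*k)
a(l(-3, 6), 7) - 21*(-5*(-5) + D(5)) = (-3*7 - 3*(-5/3)) - 21*(-5*(-5) + 2*5) = (-21 + 5) - 21*(25 + 10) = -16 - 21*35 = -16 - 735 = -751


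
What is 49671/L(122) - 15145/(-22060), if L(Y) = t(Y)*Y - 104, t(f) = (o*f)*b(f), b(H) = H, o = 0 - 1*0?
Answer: -54708359/114712 ≈ -476.92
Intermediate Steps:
o = 0 (o = 0 + 0 = 0)
t(f) = 0 (t(f) = (0*f)*f = 0*f = 0)
L(Y) = -104 (L(Y) = 0*Y - 104 = 0 - 104 = -104)
49671/L(122) - 15145/(-22060) = 49671/(-104) - 15145/(-22060) = 49671*(-1/104) - 15145*(-1/22060) = -49671/104 + 3029/4412 = -54708359/114712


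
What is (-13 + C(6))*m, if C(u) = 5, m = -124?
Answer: 992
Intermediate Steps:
(-13 + C(6))*m = (-13 + 5)*(-124) = -8*(-124) = 992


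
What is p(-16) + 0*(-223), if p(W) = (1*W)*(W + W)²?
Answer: -16384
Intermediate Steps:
p(W) = 4*W³ (p(W) = W*(2*W)² = W*(4*W²) = 4*W³)
p(-16) + 0*(-223) = 4*(-16)³ + 0*(-223) = 4*(-4096) + 0 = -16384 + 0 = -16384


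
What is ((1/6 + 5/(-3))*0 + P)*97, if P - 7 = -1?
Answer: 582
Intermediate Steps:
P = 6 (P = 7 - 1 = 6)
((1/6 + 5/(-3))*0 + P)*97 = ((1/6 + 5/(-3))*0 + 6)*97 = ((1*(⅙) + 5*(-⅓))*0 + 6)*97 = ((⅙ - 5/3)*0 + 6)*97 = (-3/2*0 + 6)*97 = (0 + 6)*97 = 6*97 = 582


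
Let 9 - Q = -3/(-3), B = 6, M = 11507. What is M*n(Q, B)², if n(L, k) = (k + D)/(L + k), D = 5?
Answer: 1392347/196 ≈ 7103.8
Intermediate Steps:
Q = 8 (Q = 9 - (-3)/(-3) = 9 - (-3)*(-1)/3 = 9 - 1*1 = 9 - 1 = 8)
n(L, k) = (5 + k)/(L + k) (n(L, k) = (k + 5)/(L + k) = (5 + k)/(L + k))
M*n(Q, B)² = 11507*((5 + 6)/(8 + 6))² = 11507*(11/14)² = 11507*(121/196) = 1392347/196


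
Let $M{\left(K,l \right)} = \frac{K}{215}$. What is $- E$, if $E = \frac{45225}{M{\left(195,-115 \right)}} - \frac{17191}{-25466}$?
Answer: $- \frac{16507921333}{331058} \approx -49864.0$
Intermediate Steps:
$M{\left(K,l \right)} = \frac{K}{215}$ ($M{\left(K,l \right)} = K \frac{1}{215} = \frac{K}{215}$)
$E = \frac{16507921333}{331058}$ ($E = \frac{45225}{\frac{1}{215} \cdot 195} - \frac{17191}{-25466} = \frac{45225}{\frac{39}{43}} - - \frac{17191}{25466} = 45225 \cdot \frac{43}{39} + \frac{17191}{25466} = \frac{648225}{13} + \frac{17191}{25466} = \frac{16507921333}{331058} \approx 49864.0$)
$- E = \left(-1\right) \frac{16507921333}{331058} = - \frac{16507921333}{331058}$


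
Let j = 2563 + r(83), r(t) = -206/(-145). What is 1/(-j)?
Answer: -145/371841 ≈ -0.00038995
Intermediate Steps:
r(t) = 206/145 (r(t) = -206*(-1/145) = 206/145)
j = 371841/145 (j = 2563 + 206/145 = 371841/145 ≈ 2564.4)
1/(-j) = 1/(-1*371841/145) = 1/(-371841/145) = -145/371841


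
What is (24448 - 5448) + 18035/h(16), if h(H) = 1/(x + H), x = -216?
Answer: -3588000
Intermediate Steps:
h(H) = 1/(-216 + H)
(24448 - 5448) + 18035/h(16) = (24448 - 5448) + 18035/(1/(-216 + 16)) = 19000 + 18035/(1/(-200)) = 19000 + 18035/(-1/200) = 19000 + 18035*(-200) = 19000 - 3607000 = -3588000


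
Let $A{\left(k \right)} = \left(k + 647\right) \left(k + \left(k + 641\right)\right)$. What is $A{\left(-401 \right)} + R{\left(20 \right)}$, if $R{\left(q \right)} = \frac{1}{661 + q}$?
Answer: $- \frac{26971685}{681} \approx -39606.0$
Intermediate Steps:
$A{\left(k \right)} = \left(641 + 2 k\right) \left(647 + k\right)$ ($A{\left(k \right)} = \left(647 + k\right) \left(k + \left(641 + k\right)\right) = \left(647 + k\right) \left(641 + 2 k\right) = \left(641 + 2 k\right) \left(647 + k\right)$)
$A{\left(-401 \right)} + R{\left(20 \right)} = \left(414727 + 2 \left(-401\right)^{2} + 1935 \left(-401\right)\right) + \frac{1}{661 + 20} = \left(414727 + 2 \cdot 160801 - 775935\right) + \frac{1}{681} = \left(414727 + 321602 - 775935\right) + \frac{1}{681} = -39606 + \frac{1}{681} = - \frac{26971685}{681}$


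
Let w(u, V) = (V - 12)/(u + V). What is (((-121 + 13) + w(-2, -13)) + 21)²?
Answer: 65536/9 ≈ 7281.8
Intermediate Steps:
w(u, V) = (-12 + V)/(V + u)
(((-121 + 13) + w(-2, -13)) + 21)² = (((-121 + 13) + (-12 - 13)/(-13 - 2)) + 21)² = ((-108 - 25/(-15)) + 21)² = ((-108 - 1/15*(-25)) + 21)² = ((-108 + 5/3) + 21)² = (-319/3 + 21)² = (-256/3)² = 65536/9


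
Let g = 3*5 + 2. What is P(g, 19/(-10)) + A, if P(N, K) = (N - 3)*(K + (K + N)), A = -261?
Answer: -381/5 ≈ -76.200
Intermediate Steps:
g = 17 (g = 15 + 2 = 17)
P(N, K) = (-3 + N)*(N + 2*K)
P(g, 19/(-10)) + A = (17**2 - 114/(-10) - 3*17 + 2*(19/(-10))*17) - 261 = (289 - 114*(-1)/10 - 51 + 2*(19*(-1/10))*17) - 261 = (289 - 6*(-19/10) - 51 + 2*(-19/10)*17) - 261 = (289 + 57/5 - 51 - 323/5) - 261 = 924/5 - 261 = -381/5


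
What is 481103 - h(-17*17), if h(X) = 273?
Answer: 480830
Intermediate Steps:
481103 - h(-17*17) = 481103 - 1*273 = 481103 - 273 = 480830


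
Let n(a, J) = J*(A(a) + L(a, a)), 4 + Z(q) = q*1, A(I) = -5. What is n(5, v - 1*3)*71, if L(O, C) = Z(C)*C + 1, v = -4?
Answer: -497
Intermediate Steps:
Z(q) = -4 + q (Z(q) = -4 + q*1 = -4 + q)
L(O, C) = 1 + C*(-4 + C) (L(O, C) = (-4 + C)*C + 1 = C*(-4 + C) + 1 = 1 + C*(-4 + C))
n(a, J) = J*(-4 + a*(-4 + a)) (n(a, J) = J*(-5 + (1 + a*(-4 + a))) = J*(-4 + a*(-4 + a)))
n(5, v - 1*3)*71 = ((-4 - 1*3)*(-4 + 5*(-4 + 5)))*71 = ((-4 - 3)*(-4 + 5*1))*71 = -7*(-4 + 5)*71 = -7*1*71 = -7*71 = -497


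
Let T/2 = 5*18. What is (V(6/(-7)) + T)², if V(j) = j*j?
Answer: 78428736/2401 ≈ 32665.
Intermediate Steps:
V(j) = j²
T = 180 (T = 2*(5*18) = 2*90 = 180)
(V(6/(-7)) + T)² = ((6/(-7))² + 180)² = ((6*(-⅐))² + 180)² = ((-6/7)² + 180)² = (36/49 + 180)² = (8856/49)² = 78428736/2401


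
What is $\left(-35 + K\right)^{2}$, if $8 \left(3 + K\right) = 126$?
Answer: $\frac{7921}{16} \approx 495.06$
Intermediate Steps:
$K = \frac{51}{4}$ ($K = -3 + \frac{1}{8} \cdot 126 = -3 + \frac{63}{4} = \frac{51}{4} \approx 12.75$)
$\left(-35 + K\right)^{2} = \left(-35 + \frac{51}{4}\right)^{2} = \left(- \frac{89}{4}\right)^{2} = \frac{7921}{16}$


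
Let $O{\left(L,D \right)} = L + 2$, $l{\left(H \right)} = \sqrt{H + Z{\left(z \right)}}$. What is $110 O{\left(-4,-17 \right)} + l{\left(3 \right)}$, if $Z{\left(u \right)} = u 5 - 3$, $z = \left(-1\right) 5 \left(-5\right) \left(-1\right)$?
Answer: $-220 + 5 i \sqrt{5} \approx -220.0 + 11.18 i$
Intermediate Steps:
$z = -25$ ($z = \left(-5\right) \left(-5\right) \left(-1\right) = 25 \left(-1\right) = -25$)
$Z{\left(u \right)} = -3 + 5 u$ ($Z{\left(u \right)} = 5 u - 3 = -3 + 5 u$)
$l{\left(H \right)} = \sqrt{-128 + H}$ ($l{\left(H \right)} = \sqrt{H + \left(-3 + 5 \left(-25\right)\right)} = \sqrt{H - 128} = \sqrt{-128 + H}$)
$O{\left(L,D \right)} = 2 + L$
$110 O{\left(-4,-17 \right)} + l{\left(3 \right)} = 110 \left(2 - 4\right) + \sqrt{-128 + 3} = 110 \left(-2\right) + \sqrt{-125} = -220 + 5 i \sqrt{5}$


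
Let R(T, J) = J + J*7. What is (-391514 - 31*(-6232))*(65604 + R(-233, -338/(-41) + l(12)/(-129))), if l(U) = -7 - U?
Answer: -68884093334488/5289 ≈ -1.3024e+10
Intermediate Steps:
R(T, J) = 8*J (R(T, J) = J + 7*J = 8*J)
(-391514 - 31*(-6232))*(65604 + R(-233, -338/(-41) + l(12)/(-129))) = (-391514 - 31*(-6232))*(65604 + 8*(-338/(-41) + (-7 - 1*12)/(-129))) = (-391514 + 193192)*(65604 + 8*(-338*(-1/41) + (-7 - 12)*(-1/129))) = -198322*(65604 + 8*(338/41 - 19*(-1/129))) = -198322*(65604 + 8*(338/41 + 19/129)) = -198322*(65604 + 8*(44381/5289)) = -198322*(65604 + 355048/5289) = -198322*347334604/5289 = -68884093334488/5289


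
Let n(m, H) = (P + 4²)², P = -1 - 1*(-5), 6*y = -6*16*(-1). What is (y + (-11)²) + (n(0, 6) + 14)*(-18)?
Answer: -7315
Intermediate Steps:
y = 16 (y = (-6*16*(-1))/6 = (-96*(-1))/6 = (⅙)*96 = 16)
P = 4 (P = -1 + 5 = 4)
n(m, H) = 400 (n(m, H) = (4 + 4²)² = (4 + 16)² = 20² = 400)
(y + (-11)²) + (n(0, 6) + 14)*(-18) = (16 + (-11)²) + (400 + 14)*(-18) = (16 + 121) + 414*(-18) = 137 - 7452 = -7315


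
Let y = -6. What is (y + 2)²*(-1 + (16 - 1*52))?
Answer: -592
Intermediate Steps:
(y + 2)²*(-1 + (16 - 1*52)) = (-6 + 2)²*(-1 + (16 - 1*52)) = (-4)²*(-1 + (16 - 52)) = 16*(-1 - 36) = 16*(-37) = -592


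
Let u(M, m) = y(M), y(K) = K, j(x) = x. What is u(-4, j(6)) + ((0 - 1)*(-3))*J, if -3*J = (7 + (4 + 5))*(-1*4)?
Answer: 60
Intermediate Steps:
J = 64/3 (J = -(7 + (4 + 5))*(-1*4)/3 = -(7 + 9)*(-4)/3 = -16*(-4)/3 = -⅓*(-64) = 64/3 ≈ 21.333)
u(M, m) = M
u(-4, j(6)) + ((0 - 1)*(-3))*J = -4 + ((0 - 1)*(-3))*(64/3) = -4 - 1*(-3)*(64/3) = -4 + 3*(64/3) = -4 + 64 = 60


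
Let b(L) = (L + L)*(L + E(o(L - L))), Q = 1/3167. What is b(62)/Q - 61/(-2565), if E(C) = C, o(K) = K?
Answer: 62452353301/2565 ≈ 2.4348e+7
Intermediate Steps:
Q = 1/3167 ≈ 0.00031576
b(L) = 2*L**2 (b(L) = (L + L)*(L + (L - L)) = (2*L)*(L + 0) = (2*L)*L = 2*L**2)
b(62)/Q - 61/(-2565) = (2*62**2)/(1/3167) - 61/(-2565) = (2*3844)*3167 - 61*(-1/2565) = 7688*3167 + 61/2565 = 24347896 + 61/2565 = 62452353301/2565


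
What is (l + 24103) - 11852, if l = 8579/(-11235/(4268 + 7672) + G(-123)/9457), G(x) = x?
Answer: 23396137463/7181201 ≈ 3258.0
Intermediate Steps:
l = -64580755988/7181201 (l = 8579/(-11235/(4268 + 7672) - 123/9457) = 8579/(-11235/11940 - 123*1/9457) = 8579/(-11235*1/11940 - 123/9457) = 8579/(-749/796 - 123/9457) = 8579/(-7181201/7527772) = 8579*(-7527772/7181201) = -64580755988/7181201 ≈ -8993.0)
(l + 24103) - 11852 = (-64580755988/7181201 + 24103) - 11852 = 108507731715/7181201 - 11852 = 23396137463/7181201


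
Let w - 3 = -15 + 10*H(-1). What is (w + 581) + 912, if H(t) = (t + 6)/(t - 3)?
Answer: 2937/2 ≈ 1468.5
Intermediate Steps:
H(t) = (6 + t)/(-3 + t)
w = -49/2 (w = 3 + (-15 + 10*((6 - 1)/(-3 - 1))) = 3 + (-15 + 10*(5/(-4))) = 3 + (-15 + 10*(-¼*5)) = 3 + (-15 + 10*(-5/4)) = 3 + (-15 - 25/2) = 3 - 55/2 = -49/2 ≈ -24.500)
(w + 581) + 912 = (-49/2 + 581) + 912 = 1113/2 + 912 = 2937/2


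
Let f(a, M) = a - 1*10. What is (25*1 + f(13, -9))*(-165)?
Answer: -4620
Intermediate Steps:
f(a, M) = -10 + a (f(a, M) = a - 10 = -10 + a)
(25*1 + f(13, -9))*(-165) = (25*1 + (-10 + 13))*(-165) = (25 + 3)*(-165) = 28*(-165) = -4620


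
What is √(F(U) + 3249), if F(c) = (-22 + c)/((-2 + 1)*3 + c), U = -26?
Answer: 67*√609/29 ≈ 57.015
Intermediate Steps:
F(c) = (-22 + c)/(-3 + c) (F(c) = (-22 + c)/(-1*3 + c) = (-22 + c)/(-3 + c))
√(F(U) + 3249) = √((-22 - 26)/(-3 - 26) + 3249) = √(-48/(-29) + 3249) = √(-1/29*(-48) + 3249) = √(48/29 + 3249) = √(94269/29) = 67*√609/29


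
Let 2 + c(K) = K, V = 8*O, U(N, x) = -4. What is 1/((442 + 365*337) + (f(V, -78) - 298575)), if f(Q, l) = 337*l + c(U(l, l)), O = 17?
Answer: -1/201420 ≈ -4.9647e-6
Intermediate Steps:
V = 136 (V = 8*17 = 136)
c(K) = -2 + K
f(Q, l) = -6 + 337*l (f(Q, l) = 337*l + (-2 - 4) = 337*l - 6 = -6 + 337*l)
1/((442 + 365*337) + (f(V, -78) - 298575)) = 1/((442 + 365*337) + ((-6 + 337*(-78)) - 298575)) = 1/((442 + 123005) + ((-6 - 26286) - 298575)) = 1/(123447 + (-26292 - 298575)) = 1/(123447 - 324867) = 1/(-201420) = -1/201420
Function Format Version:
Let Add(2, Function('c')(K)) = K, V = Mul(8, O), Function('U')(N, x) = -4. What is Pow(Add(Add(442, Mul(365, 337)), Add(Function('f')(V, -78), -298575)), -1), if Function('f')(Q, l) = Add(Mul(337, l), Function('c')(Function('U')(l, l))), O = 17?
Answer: Rational(-1, 201420) ≈ -4.9647e-6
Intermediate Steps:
V = 136 (V = Mul(8, 17) = 136)
Function('c')(K) = Add(-2, K)
Function('f')(Q, l) = Add(-6, Mul(337, l)) (Function('f')(Q, l) = Add(Mul(337, l), Add(-2, -4)) = Add(Mul(337, l), -6) = Add(-6, Mul(337, l)))
Pow(Add(Add(442, Mul(365, 337)), Add(Function('f')(V, -78), -298575)), -1) = Pow(Add(Add(442, Mul(365, 337)), Add(Add(-6, Mul(337, -78)), -298575)), -1) = Pow(Add(Add(442, 123005), Add(Add(-6, -26286), -298575)), -1) = Pow(Add(123447, Add(-26292, -298575)), -1) = Pow(Add(123447, -324867), -1) = Pow(-201420, -1) = Rational(-1, 201420)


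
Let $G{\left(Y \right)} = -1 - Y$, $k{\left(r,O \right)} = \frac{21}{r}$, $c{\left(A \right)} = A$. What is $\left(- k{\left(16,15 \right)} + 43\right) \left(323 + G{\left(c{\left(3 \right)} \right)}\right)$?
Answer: $\frac{212773}{16} \approx 13298.0$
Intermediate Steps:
$\left(- k{\left(16,15 \right)} + 43\right) \left(323 + G{\left(c{\left(3 \right)} \right)}\right) = \left(- \frac{21}{16} + 43\right) \left(323 - 4\right) = \left(\left(-1\right) \frac{21}{16} + 43\right) \left(323 - 4\right) = \left(- \frac{21}{16} + 43\right) 319 = \frac{667}{16} \cdot 319 = \frac{212773}{16}$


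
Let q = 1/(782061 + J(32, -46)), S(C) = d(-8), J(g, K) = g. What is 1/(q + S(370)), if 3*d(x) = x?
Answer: -2346279/6256741 ≈ -0.37500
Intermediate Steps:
d(x) = x/3
S(C) = -8/3 (S(C) = (1/3)*(-8) = -8/3)
q = 1/782093 (q = 1/(782061 + 32) = 1/782093 ≈ 1.2786e-6)
1/(q + S(370)) = 1/(1/782093 - 8/3) = 1/(-6256741/2346279) = -2346279/6256741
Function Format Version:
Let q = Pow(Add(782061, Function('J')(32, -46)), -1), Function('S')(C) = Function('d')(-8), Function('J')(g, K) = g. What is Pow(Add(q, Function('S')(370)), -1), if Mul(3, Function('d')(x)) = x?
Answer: Rational(-2346279, 6256741) ≈ -0.37500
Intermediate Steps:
Function('d')(x) = Mul(Rational(1, 3), x)
Function('S')(C) = Rational(-8, 3) (Function('S')(C) = Mul(Rational(1, 3), -8) = Rational(-8, 3))
q = Rational(1, 782093) (q = Pow(Add(782061, 32), -1) = Pow(782093, -1) = Rational(1, 782093) ≈ 1.2786e-6)
Pow(Add(q, Function('S')(370)), -1) = Pow(Add(Rational(1, 782093), Rational(-8, 3)), -1) = Pow(Rational(-6256741, 2346279), -1) = Rational(-2346279, 6256741)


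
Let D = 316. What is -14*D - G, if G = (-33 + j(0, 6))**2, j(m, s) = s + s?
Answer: -4865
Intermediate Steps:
j(m, s) = 2*s
G = 441 (G = (-33 + 2*6)**2 = (-33 + 12)**2 = (-21)**2 = 441)
-14*D - G = -14*316 - 1*441 = -1*4424 - 441 = -4424 - 441 = -4865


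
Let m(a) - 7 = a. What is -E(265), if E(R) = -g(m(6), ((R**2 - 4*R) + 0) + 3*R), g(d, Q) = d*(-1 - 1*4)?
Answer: -65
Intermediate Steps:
m(a) = 7 + a
g(d, Q) = -5*d (g(d, Q) = d*(-1 - 4) = d*(-5) = -5*d)
E(R) = 65 (E(R) = -(-5)*(7 + 6) = -(-5)*13 = -1*(-65) = 65)
-E(265) = -1*65 = -65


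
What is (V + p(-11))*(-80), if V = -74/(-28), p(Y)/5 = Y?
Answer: 29320/7 ≈ 4188.6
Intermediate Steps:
p(Y) = 5*Y
V = 37/14 (V = -74*(-1/28) = 37/14 ≈ 2.6429)
(V + p(-11))*(-80) = (37/14 + 5*(-11))*(-80) = (37/14 - 55)*(-80) = -733/14*(-80) = 29320/7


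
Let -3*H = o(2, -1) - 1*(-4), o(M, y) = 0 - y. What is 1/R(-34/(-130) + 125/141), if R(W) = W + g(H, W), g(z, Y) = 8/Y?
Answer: 48217065/391345142 ≈ 0.12321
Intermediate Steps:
o(M, y) = -y
H = -5/3 (H = -(-1*(-1) - 1*(-4))/3 = -(1 + 4)/3 = -⅓*5 = -5/3 ≈ -1.6667)
R(W) = W + 8/W
1/R(-34/(-130) + 125/141) = 1/((-34/(-130) + 125/141) + 8/(-34/(-130) + 125/141)) = 1/((-34*(-1/130) + 125*(1/141)) + 8/(-34*(-1/130) + 125*(1/141))) = 1/((17/65 + 125/141) + 8/(17/65 + 125/141)) = 1/(10522/9165 + 8/(10522/9165)) = 1/(10522/9165 + 8*(9165/10522)) = 1/(10522/9165 + 36660/5261) = 1/(391345142/48217065) = 48217065/391345142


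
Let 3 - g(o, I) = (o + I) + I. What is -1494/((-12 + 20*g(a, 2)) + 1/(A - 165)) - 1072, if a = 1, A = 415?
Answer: -4520476/4333 ≈ -1043.3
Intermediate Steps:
g(o, I) = 3 - o - 2*I (g(o, I) = 3 - ((o + I) + I) = 3 - ((I + o) + I) = 3 - (o + 2*I) = 3 + (-o - 2*I) = 3 - o - 2*I)
-1494/((-12 + 20*g(a, 2)) + 1/(A - 165)) - 1072 = -1494/((-12 + 20*(3 - 1*1 - 2*2)) + 1/(415 - 165)) - 1072 = -1494/((-12 + 20*(3 - 1 - 4)) + 1/250) - 1072 = -1494/((-12 + 20*(-2)) + 1/250) - 1072 = -1494/((-12 - 40) + 1/250) - 1072 = -1494/(-52 + 1/250) - 1072 = -1494/(-12999/250) - 1072 = -250/12999*(-1494) - 1072 = 124500/4333 - 1072 = -4520476/4333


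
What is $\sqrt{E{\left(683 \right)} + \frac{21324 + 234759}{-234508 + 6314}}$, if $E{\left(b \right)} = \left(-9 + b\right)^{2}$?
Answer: $\frac{\sqrt{23655229316591434}}{228194} \approx 674.0$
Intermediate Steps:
$\sqrt{E{\left(683 \right)} + \frac{21324 + 234759}{-234508 + 6314}} = \sqrt{\left(-9 + 683\right)^{2} + \frac{21324 + 234759}{-234508 + 6314}} = \sqrt{674^{2} + \frac{256083}{-228194}} = \sqrt{454276 + 256083 \left(- \frac{1}{228194}\right)} = \sqrt{454276 - \frac{256083}{228194}} = \sqrt{\frac{103662801461}{228194}} = \frac{\sqrt{23655229316591434}}{228194}$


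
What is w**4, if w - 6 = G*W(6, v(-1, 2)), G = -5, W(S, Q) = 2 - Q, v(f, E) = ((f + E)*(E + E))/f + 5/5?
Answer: 130321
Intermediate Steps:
v(f, E) = 1 + 2*E*(E + f)/f (v(f, E) = ((E + f)*(2*E))/f + 5*(1/5) = (2*E*(E + f))/f + 1 = 2*E*(E + f)/f + 1 = 1 + 2*E*(E + f)/f)
w = -19 (w = 6 - 5*(2 - (1 + 2*2 + 2*2**2/(-1))) = 6 - 5*(2 - (1 + 4 + 2*4*(-1))) = 6 - 5*(2 - (1 + 4 - 8)) = 6 - 5*(2 - 1*(-3)) = 6 - 5*(2 + 3) = 6 - 5*5 = 6 - 25 = -19)
w**4 = (-19)**4 = 130321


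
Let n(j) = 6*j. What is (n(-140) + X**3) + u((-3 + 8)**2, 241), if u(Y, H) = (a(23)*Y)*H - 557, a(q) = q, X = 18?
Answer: 143010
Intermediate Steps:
u(Y, H) = -557 + 23*H*Y (u(Y, H) = (23*Y)*H - 557 = 23*H*Y - 557 = -557 + 23*H*Y)
(n(-140) + X**3) + u((-3 + 8)**2, 241) = (6*(-140) + 18**3) + (-557 + 23*241*(-3 + 8)**2) = (-840 + 5832) + (-557 + 23*241*5**2) = 4992 + (-557 + 23*241*25) = 4992 + (-557 + 138575) = 4992 + 138018 = 143010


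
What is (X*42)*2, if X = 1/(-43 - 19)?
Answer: -42/31 ≈ -1.3548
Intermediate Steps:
X = -1/62 (X = 1/(-62) = -1/62 ≈ -0.016129)
(X*42)*2 = -1/62*42*2 = -21/31*2 = -42/31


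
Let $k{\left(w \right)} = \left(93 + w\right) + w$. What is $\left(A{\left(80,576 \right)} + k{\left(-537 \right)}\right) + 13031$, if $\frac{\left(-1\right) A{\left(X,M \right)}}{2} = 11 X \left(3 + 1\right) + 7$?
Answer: $4996$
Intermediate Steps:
$A{\left(X,M \right)} = -14 - 88 X$ ($A{\left(X,M \right)} = - 2 \left(11 X \left(3 + 1\right) + 7\right) = - 2 \left(11 X 4 + 7\right) = - 2 \left(11 \cdot 4 X + 7\right) = - 2 \left(44 X + 7\right) = - 2 \left(7 + 44 X\right) = -14 - 88 X$)
$k{\left(w \right)} = 93 + 2 w$
$\left(A{\left(80,576 \right)} + k{\left(-537 \right)}\right) + 13031 = \left(\left(-14 - 7040\right) + \left(93 + 2 \left(-537\right)\right)\right) + 13031 = \left(\left(-14 - 7040\right) + \left(93 - 1074\right)\right) + 13031 = \left(-7054 - 981\right) + 13031 = -8035 + 13031 = 4996$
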